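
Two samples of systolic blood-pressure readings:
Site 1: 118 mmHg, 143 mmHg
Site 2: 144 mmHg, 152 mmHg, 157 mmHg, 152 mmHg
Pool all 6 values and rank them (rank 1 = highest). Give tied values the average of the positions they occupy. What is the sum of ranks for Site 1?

11

Sorted (descending): 157, 152, 152, 144, 143, 118
The 2 values of 152 occupy positions 2–3 → average rank (2+3)/2 = 2.5.
Site 1 values → pooled ranks: 118→6, 143→5
Rank sum = 6 + 5 = 11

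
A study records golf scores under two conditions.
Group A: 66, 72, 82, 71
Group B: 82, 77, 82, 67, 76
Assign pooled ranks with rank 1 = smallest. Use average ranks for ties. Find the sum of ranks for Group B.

29

Sorted (ascending): 66, 67, 71, 72, 76, 77, 82, 82, 82
The 3 values of 82 occupy positions 7–9 → average rank 8.
Group B values → pooled ranks: 82→8, 77→6, 82→8, 67→2, 76→5
Rank sum = 8 + 6 + 8 + 2 + 5 = 29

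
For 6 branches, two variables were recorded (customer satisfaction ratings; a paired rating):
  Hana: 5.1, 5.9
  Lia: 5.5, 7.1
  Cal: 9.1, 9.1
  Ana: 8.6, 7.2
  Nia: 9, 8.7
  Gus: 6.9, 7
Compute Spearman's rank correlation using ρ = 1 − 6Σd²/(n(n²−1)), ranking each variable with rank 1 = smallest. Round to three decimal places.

0.943

Ranks of variable 1: 1, 2, 6, 4, 5, 3
Ranks of variable 2: 1, 3, 6, 4, 5, 2
d = r₁ − r₂: 0, -1, 0, 0, 0, 1
d²: 0, 1, 0, 0, 0, 1; Σd² = 2
ρ = 1 − 6·2/(6·35) = 1 − 12/210 = 0.943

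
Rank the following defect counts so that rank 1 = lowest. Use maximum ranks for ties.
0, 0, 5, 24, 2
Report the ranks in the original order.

Sorted (ascending): 0, 0, 2, 5, 24
The 2 values of 0 occupy positions 1–2 → each gets rank 2.

2, 2, 4, 5, 3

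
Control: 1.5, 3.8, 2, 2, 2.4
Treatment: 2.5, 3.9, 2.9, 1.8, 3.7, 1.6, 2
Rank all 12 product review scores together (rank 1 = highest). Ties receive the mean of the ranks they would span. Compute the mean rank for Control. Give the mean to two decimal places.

7.20

Sorted (descending): 3.9, 3.8, 3.7, 2.9, 2.5, 2.4, 2, 2, 2, 1.8, 1.6, 1.5
The 3 values of 2 occupy positions 7–9 → average rank 8.
Control values → pooled ranks: 1.5→12, 3.8→2, 2→8, 2→8, 2.4→6
Mean rank = (12 + 2 + 8 + 8 + 6) / 5 = 7.20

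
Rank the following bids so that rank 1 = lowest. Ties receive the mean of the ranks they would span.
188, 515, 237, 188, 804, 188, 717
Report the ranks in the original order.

2, 5, 4, 2, 7, 2, 6

Sorted (ascending): 188, 188, 188, 237, 515, 717, 804
The 3 values of 188 occupy positions 1–3 → average rank 2.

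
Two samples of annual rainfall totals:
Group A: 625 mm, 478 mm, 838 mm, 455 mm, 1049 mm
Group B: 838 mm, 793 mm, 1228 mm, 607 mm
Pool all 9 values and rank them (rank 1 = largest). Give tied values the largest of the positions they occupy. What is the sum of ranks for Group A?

Sorted (descending): 1228, 1049, 838, 838, 793, 625, 607, 478, 455
The 2 values of 838 occupy positions 3–4 → each gets rank 4.
Group A values → pooled ranks: 625→6, 478→8, 838→4, 455→9, 1049→2
Rank sum = 6 + 8 + 4 + 9 + 2 = 29

29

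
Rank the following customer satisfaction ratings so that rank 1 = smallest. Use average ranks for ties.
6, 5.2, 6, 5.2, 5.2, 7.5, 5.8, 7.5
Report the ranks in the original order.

Sorted (ascending): 5.2, 5.2, 5.2, 5.8, 6, 6, 7.5, 7.5
The 3 values of 5.2 occupy positions 1–3 → average rank 2.
The 2 values of 6 occupy positions 5–6 → average rank (5+6)/2 = 5.5.
The 2 values of 7.5 occupy positions 7–8 → average rank (7+8)/2 = 7.5.

5.5, 2, 5.5, 2, 2, 7.5, 4, 7.5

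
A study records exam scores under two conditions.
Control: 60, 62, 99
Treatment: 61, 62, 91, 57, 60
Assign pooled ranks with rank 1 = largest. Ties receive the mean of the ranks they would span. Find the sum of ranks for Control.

Sorted (descending): 99, 91, 62, 62, 61, 60, 60, 57
The 2 values of 62 occupy positions 3–4 → average rank (3+4)/2 = 3.5.
The 2 values of 60 occupy positions 6–7 → average rank (6+7)/2 = 6.5.
Control values → pooled ranks: 60→6.5, 62→3.5, 99→1
Rank sum = 6.5 + 3.5 + 1 = 11

11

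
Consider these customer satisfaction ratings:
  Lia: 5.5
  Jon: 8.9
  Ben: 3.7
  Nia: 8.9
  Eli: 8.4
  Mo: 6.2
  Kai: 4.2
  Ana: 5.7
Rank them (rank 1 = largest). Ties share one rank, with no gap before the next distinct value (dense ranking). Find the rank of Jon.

1

Sorted (descending): 8.9, 8.9, 8.4, 6.2, 5.7, 5.5, 4.2, 3.7
The 2 values of 8.9 share dense rank 1.
Remaining distinct values take the next consecutive integers.
Jon has value 8.9 → rank 1.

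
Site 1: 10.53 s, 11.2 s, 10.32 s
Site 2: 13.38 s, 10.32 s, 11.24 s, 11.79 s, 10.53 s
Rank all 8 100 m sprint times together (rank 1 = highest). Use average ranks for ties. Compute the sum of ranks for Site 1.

Sorted (descending): 13.38, 11.79, 11.24, 11.2, 10.53, 10.53, 10.32, 10.32
The 2 values of 10.53 occupy positions 5–6 → average rank (5+6)/2 = 5.5.
The 2 values of 10.32 occupy positions 7–8 → average rank (7+8)/2 = 7.5.
Site 1 values → pooled ranks: 10.53→5.5, 11.2→4, 10.32→7.5
Rank sum = 5.5 + 4 + 7.5 = 17

17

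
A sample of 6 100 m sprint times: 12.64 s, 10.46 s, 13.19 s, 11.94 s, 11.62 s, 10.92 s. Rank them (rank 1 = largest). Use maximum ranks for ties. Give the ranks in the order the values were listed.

2, 6, 1, 3, 4, 5

Sorted (descending): 13.19, 12.64, 11.94, 11.62, 10.92, 10.46
No ties — each value takes its position as its rank.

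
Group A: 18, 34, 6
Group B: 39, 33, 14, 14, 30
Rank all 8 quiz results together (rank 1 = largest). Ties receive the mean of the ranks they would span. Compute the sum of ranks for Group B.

Sorted (descending): 39, 34, 33, 30, 18, 14, 14, 6
The 2 values of 14 occupy positions 6–7 → average rank (6+7)/2 = 6.5.
Group B values → pooled ranks: 39→1, 33→3, 14→6.5, 14→6.5, 30→4
Rank sum = 1 + 3 + 6.5 + 6.5 + 4 = 21

21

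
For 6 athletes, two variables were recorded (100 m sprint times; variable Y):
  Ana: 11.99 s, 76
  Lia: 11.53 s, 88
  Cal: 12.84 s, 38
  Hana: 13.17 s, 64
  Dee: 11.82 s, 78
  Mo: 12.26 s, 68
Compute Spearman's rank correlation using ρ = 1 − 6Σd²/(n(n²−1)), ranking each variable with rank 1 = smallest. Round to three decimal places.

Ranks of variable 1: 3, 1, 5, 6, 2, 4
Ranks of variable 2: 4, 6, 1, 2, 5, 3
d = r₁ − r₂: -1, -5, 4, 4, -3, 1
d²: 1, 25, 16, 16, 9, 1; Σd² = 68
ρ = 1 − 6·68/(6·35) = 1 − 408/210 = -0.943

-0.943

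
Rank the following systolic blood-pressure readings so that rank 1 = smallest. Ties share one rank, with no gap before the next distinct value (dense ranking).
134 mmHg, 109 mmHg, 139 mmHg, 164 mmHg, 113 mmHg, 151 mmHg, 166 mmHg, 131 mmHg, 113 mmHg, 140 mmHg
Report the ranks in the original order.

4, 1, 5, 8, 2, 7, 9, 3, 2, 6

Sorted (ascending): 109, 113, 113, 131, 134, 139, 140, 151, 164, 166
The 2 values of 113 share dense rank 2.
Remaining distinct values take the next consecutive integers.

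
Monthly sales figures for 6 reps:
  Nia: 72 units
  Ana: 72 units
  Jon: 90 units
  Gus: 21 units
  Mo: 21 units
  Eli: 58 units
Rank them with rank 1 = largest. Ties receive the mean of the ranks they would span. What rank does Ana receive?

Sorted (descending): 90, 72, 72, 58, 21, 21
The 2 values of 72 occupy positions 2–3 → average rank (2+3)/2 = 2.5.
The 2 values of 21 occupy positions 5–6 → average rank (5+6)/2 = 5.5.
Ana has value 72 units → rank 2.5.

2.5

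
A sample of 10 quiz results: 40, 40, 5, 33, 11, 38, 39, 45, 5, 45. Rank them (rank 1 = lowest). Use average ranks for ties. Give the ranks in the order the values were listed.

7.5, 7.5, 1.5, 4, 3, 5, 6, 9.5, 1.5, 9.5

Sorted (ascending): 5, 5, 11, 33, 38, 39, 40, 40, 45, 45
The 2 values of 5 occupy positions 1–2 → average rank (1+2)/2 = 1.5.
The 2 values of 40 occupy positions 7–8 → average rank (7+8)/2 = 7.5.
The 2 values of 45 occupy positions 9–10 → average rank (9+10)/2 = 9.5.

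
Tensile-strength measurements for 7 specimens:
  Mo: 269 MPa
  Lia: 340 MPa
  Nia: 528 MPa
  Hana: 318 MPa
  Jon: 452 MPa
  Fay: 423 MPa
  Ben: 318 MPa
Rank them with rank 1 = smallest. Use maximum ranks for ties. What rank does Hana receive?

Sorted (ascending): 269, 318, 318, 340, 423, 452, 528
The 2 values of 318 occupy positions 2–3 → each gets rank 3.
Hana has value 318 MPa → rank 3.

3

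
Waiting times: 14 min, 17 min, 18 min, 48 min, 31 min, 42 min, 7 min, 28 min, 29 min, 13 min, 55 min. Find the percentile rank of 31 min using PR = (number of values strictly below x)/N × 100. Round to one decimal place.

N = 11.
Strictly below 31: 7. Equal to 31: 1.
PR = 7/11 × 100 = 63.6

63.6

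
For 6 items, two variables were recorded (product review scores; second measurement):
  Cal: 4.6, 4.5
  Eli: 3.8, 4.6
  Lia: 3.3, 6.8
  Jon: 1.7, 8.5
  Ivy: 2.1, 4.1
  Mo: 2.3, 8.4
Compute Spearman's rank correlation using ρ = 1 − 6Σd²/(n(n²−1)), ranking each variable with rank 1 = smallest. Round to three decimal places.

-0.429

Ranks of variable 1: 6, 5, 4, 1, 2, 3
Ranks of variable 2: 2, 3, 4, 6, 1, 5
d = r₁ − r₂: 4, 2, 0, -5, 1, -2
d²: 16, 4, 0, 25, 1, 4; Σd² = 50
ρ = 1 − 6·50/(6·35) = 1 − 300/210 = -0.429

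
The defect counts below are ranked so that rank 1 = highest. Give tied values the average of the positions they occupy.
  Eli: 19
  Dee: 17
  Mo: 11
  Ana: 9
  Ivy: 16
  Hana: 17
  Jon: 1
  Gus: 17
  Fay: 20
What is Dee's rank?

4

Sorted (descending): 20, 19, 17, 17, 17, 16, 11, 9, 1
The 3 values of 17 occupy positions 3–5 → average rank 4.
Dee has value 17 → rank 4.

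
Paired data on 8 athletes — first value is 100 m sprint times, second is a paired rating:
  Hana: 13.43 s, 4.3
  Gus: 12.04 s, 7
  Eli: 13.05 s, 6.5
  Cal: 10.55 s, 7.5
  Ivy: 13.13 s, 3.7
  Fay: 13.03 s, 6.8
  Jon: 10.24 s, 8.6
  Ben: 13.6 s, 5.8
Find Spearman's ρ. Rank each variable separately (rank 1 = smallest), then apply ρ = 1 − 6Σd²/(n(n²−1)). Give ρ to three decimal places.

-0.905

Ranks of variable 1: 7, 3, 5, 2, 6, 4, 1, 8
Ranks of variable 2: 2, 6, 4, 7, 1, 5, 8, 3
d = r₁ − r₂: 5, -3, 1, -5, 5, -1, -7, 5
d²: 25, 9, 1, 25, 25, 1, 49, 25; Σd² = 160
ρ = 1 − 6·160/(8·63) = 1 − 960/504 = -0.905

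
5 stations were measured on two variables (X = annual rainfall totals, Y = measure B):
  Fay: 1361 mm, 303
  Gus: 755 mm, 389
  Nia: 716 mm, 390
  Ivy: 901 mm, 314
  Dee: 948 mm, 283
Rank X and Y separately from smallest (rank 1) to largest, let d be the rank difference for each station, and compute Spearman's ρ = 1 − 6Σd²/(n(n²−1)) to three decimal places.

-0.900

Ranks of variable 1: 5, 2, 1, 3, 4
Ranks of variable 2: 2, 4, 5, 3, 1
d = r₁ − r₂: 3, -2, -4, 0, 3
d²: 9, 4, 16, 0, 9; Σd² = 38
ρ = 1 − 6·38/(5·24) = 1 − 228/120 = -0.900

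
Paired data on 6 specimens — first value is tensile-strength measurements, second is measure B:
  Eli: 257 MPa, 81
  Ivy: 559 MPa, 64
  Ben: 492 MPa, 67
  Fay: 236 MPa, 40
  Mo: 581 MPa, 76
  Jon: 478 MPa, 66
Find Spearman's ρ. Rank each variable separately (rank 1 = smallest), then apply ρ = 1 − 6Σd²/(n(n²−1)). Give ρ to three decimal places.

0.257

Ranks of variable 1: 2, 5, 4, 1, 6, 3
Ranks of variable 2: 6, 2, 4, 1, 5, 3
d = r₁ − r₂: -4, 3, 0, 0, 1, 0
d²: 16, 9, 0, 0, 1, 0; Σd² = 26
ρ = 1 − 6·26/(6·35) = 1 − 156/210 = 0.257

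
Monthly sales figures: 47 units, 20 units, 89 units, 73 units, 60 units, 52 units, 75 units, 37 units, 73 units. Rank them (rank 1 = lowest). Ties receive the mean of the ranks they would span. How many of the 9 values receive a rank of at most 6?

5

Sorted (ascending): 20, 37, 47, 52, 60, 73, 73, 75, 89
The 2 values of 73 occupy positions 6–7 → average rank (6+7)/2 = 6.5.
Ranks ≤ 6: {1, 2, 3, 4, 5} → 5 values.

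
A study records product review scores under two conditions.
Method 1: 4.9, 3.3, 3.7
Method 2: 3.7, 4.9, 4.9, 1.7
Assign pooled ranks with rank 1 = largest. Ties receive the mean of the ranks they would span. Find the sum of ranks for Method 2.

15.5

Sorted (descending): 4.9, 4.9, 4.9, 3.7, 3.7, 3.3, 1.7
The 3 values of 4.9 occupy positions 1–3 → average rank 2.
The 2 values of 3.7 occupy positions 4–5 → average rank (4+5)/2 = 4.5.
Method 2 values → pooled ranks: 3.7→4.5, 4.9→2, 4.9→2, 1.7→7
Rank sum = 4.5 + 2 + 2 + 7 = 15.5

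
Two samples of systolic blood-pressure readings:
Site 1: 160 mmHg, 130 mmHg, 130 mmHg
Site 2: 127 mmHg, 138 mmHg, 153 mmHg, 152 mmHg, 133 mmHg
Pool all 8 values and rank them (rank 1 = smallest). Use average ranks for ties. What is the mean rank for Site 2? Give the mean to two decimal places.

4.60

Sorted (ascending): 127, 130, 130, 133, 138, 152, 153, 160
The 2 values of 130 occupy positions 2–3 → average rank (2+3)/2 = 2.5.
Site 2 values → pooled ranks: 127→1, 138→5, 153→7, 152→6, 133→4
Mean rank = (1 + 5 + 7 + 6 + 4) / 5 = 4.60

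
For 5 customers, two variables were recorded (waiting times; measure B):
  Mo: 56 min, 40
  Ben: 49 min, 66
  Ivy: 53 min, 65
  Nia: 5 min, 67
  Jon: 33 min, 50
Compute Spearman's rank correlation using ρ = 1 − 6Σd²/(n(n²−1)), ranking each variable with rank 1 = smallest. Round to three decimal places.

Ranks of variable 1: 5, 3, 4, 1, 2
Ranks of variable 2: 1, 4, 3, 5, 2
d = r₁ − r₂: 4, -1, 1, -4, 0
d²: 16, 1, 1, 16, 0; Σd² = 34
ρ = 1 − 6·34/(5·24) = 1 − 204/120 = -0.700

-0.700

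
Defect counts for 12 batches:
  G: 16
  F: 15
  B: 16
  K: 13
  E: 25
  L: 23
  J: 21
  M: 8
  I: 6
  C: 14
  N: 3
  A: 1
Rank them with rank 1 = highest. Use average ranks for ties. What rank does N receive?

Sorted (descending): 25, 23, 21, 16, 16, 15, 14, 13, 8, 6, 3, 1
The 2 values of 16 occupy positions 4–5 → average rank (4+5)/2 = 4.5.
N has value 3 → rank 11.

11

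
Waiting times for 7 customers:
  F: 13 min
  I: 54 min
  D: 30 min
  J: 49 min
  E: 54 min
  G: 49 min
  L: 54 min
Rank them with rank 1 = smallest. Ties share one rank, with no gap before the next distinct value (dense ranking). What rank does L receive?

4

Sorted (ascending): 13, 30, 49, 49, 54, 54, 54
The 2 values of 49 share dense rank 3.
The 3 values of 54 share dense rank 4.
Remaining distinct values take the next consecutive integers.
L has value 54 min → rank 4.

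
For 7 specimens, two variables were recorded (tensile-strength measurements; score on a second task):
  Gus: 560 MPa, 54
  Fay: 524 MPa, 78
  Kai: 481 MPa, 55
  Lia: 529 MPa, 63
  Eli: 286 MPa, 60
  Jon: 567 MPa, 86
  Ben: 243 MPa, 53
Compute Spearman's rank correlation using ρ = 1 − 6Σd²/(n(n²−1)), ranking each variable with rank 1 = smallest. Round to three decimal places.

0.571

Ranks of variable 1: 6, 4, 3, 5, 2, 7, 1
Ranks of variable 2: 2, 6, 3, 5, 4, 7, 1
d = r₁ − r₂: 4, -2, 0, 0, -2, 0, 0
d²: 16, 4, 0, 0, 4, 0, 0; Σd² = 24
ρ = 1 − 6·24/(7·48) = 1 − 144/336 = 0.571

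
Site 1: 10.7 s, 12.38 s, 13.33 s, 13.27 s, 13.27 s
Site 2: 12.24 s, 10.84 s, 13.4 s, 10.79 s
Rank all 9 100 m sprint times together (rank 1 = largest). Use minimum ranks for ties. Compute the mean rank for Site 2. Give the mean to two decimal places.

Sorted (descending): 13.4, 13.33, 13.27, 13.27, 12.38, 12.24, 10.84, 10.79, 10.7
The 2 values of 13.27 occupy positions 3–4 → each gets rank 3.
Site 2 values → pooled ranks: 12.24→6, 10.84→7, 13.4→1, 10.79→8
Mean rank = (6 + 7 + 1 + 8) / 4 = 5.50

5.50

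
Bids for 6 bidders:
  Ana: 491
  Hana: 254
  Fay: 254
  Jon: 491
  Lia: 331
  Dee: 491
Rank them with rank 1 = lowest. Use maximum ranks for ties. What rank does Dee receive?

6

Sorted (ascending): 254, 254, 331, 491, 491, 491
The 2 values of 254 occupy positions 1–2 → each gets rank 2.
The 3 values of 491 occupy positions 4–6 → each gets rank 6.
Dee has value 491 → rank 6.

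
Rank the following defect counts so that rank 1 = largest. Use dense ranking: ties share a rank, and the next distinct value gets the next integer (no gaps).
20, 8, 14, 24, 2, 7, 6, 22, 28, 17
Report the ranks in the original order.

4, 7, 6, 2, 10, 8, 9, 3, 1, 5

Sorted (descending): 28, 24, 22, 20, 17, 14, 8, 7, 6, 2
No ties — each value takes its position as its rank.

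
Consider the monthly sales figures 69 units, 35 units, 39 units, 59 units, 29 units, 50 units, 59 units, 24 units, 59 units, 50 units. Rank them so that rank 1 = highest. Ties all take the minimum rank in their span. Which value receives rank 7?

39

Sorted (descending): 69, 59, 59, 59, 50, 50, 39, 35, 29, 24
The 3 values of 59 occupy positions 2–4 → each gets rank 2.
The 2 values of 50 occupy positions 5–6 → each gets rank 5.
Rank 7 → value 39.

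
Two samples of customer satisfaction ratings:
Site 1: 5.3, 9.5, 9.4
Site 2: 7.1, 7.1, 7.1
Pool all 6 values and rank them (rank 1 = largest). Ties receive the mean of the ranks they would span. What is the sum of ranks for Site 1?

9

Sorted (descending): 9.5, 9.4, 7.1, 7.1, 7.1, 5.3
The 3 values of 7.1 occupy positions 3–5 → average rank 4.
Site 1 values → pooled ranks: 5.3→6, 9.5→1, 9.4→2
Rank sum = 6 + 1 + 2 = 9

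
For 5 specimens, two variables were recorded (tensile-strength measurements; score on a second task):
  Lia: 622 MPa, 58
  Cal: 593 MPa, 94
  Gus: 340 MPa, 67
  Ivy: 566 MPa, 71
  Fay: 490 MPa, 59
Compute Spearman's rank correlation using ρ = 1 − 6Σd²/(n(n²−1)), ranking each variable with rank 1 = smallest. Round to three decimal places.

Ranks of variable 1: 5, 4, 1, 3, 2
Ranks of variable 2: 1, 5, 3, 4, 2
d = r₁ − r₂: 4, -1, -2, -1, 0
d²: 16, 1, 4, 1, 0; Σd² = 22
ρ = 1 − 6·22/(5·24) = 1 − 132/120 = -0.100

-0.100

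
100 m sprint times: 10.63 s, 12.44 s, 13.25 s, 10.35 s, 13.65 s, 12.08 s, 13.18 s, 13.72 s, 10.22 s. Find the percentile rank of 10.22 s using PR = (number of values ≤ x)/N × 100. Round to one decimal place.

N = 9.
Strictly below 10.22: 0. Equal to 10.22: 1.
PR = 1/9 × 100 = 11.1

11.1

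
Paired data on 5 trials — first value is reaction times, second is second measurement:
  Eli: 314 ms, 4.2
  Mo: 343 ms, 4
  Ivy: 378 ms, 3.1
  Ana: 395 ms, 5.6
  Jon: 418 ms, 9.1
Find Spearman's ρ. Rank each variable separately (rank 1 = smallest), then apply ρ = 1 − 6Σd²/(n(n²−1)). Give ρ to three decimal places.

0.600

Ranks of variable 1: 1, 2, 3, 4, 5
Ranks of variable 2: 3, 2, 1, 4, 5
d = r₁ − r₂: -2, 0, 2, 0, 0
d²: 4, 0, 4, 0, 0; Σd² = 8
ρ = 1 − 6·8/(5·24) = 1 − 48/120 = 0.600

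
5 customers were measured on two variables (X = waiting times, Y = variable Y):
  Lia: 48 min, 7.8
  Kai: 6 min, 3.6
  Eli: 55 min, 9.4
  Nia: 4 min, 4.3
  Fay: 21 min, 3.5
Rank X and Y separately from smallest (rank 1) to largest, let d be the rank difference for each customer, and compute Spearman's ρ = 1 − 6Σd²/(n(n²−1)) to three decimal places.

0.600

Ranks of variable 1: 4, 2, 5, 1, 3
Ranks of variable 2: 4, 2, 5, 3, 1
d = r₁ − r₂: 0, 0, 0, -2, 2
d²: 0, 0, 0, 4, 4; Σd² = 8
ρ = 1 − 6·8/(5·24) = 1 − 48/120 = 0.600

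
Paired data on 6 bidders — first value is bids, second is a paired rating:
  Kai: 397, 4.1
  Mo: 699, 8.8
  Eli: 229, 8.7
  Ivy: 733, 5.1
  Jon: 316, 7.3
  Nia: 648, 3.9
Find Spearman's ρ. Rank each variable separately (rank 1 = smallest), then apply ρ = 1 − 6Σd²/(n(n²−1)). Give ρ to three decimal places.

Ranks of variable 1: 3, 5, 1, 6, 2, 4
Ranks of variable 2: 2, 6, 5, 3, 4, 1
d = r₁ − r₂: 1, -1, -4, 3, -2, 3
d²: 1, 1, 16, 9, 4, 9; Σd² = 40
ρ = 1 − 6·40/(6·35) = 1 − 240/210 = -0.143

-0.143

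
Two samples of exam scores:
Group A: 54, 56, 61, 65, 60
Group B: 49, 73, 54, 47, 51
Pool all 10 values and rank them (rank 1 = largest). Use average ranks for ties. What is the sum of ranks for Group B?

34.5

Sorted (descending): 73, 65, 61, 60, 56, 54, 54, 51, 49, 47
The 2 values of 54 occupy positions 6–7 → average rank (6+7)/2 = 6.5.
Group B values → pooled ranks: 49→9, 73→1, 54→6.5, 47→10, 51→8
Rank sum = 9 + 1 + 6.5 + 10 + 8 = 34.5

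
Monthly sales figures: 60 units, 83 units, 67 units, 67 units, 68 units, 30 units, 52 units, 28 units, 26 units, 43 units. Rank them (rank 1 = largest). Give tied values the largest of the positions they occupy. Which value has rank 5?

60

Sorted (descending): 83, 68, 67, 67, 60, 52, 43, 30, 28, 26
The 2 values of 67 occupy positions 3–4 → each gets rank 4.
Rank 5 → value 60.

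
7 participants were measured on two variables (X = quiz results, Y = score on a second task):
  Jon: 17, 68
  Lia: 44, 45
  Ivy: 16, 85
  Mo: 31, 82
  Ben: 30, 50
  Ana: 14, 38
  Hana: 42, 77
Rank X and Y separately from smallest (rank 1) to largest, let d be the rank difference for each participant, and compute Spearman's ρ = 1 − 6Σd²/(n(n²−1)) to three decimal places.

Ranks of variable 1: 3, 7, 2, 5, 4, 1, 6
Ranks of variable 2: 4, 2, 7, 6, 3, 1, 5
d = r₁ − r₂: -1, 5, -5, -1, 1, 0, 1
d²: 1, 25, 25, 1, 1, 0, 1; Σd² = 54
ρ = 1 − 6·54/(7·48) = 1 − 324/336 = 0.036

0.036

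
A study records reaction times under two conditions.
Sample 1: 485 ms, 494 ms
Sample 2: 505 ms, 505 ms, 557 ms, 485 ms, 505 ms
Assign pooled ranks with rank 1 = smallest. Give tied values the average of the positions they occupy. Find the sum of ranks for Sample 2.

23.5

Sorted (ascending): 485, 485, 494, 505, 505, 505, 557
The 2 values of 485 occupy positions 1–2 → average rank (1+2)/2 = 1.5.
The 3 values of 505 occupy positions 4–6 → average rank 5.
Sample 2 values → pooled ranks: 505→5, 505→5, 557→7, 485→1.5, 505→5
Rank sum = 5 + 5 + 7 + 1.5 + 5 = 23.5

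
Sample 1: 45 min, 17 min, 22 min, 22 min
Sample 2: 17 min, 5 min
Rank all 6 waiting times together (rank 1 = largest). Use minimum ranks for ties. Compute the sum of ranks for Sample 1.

Sorted (descending): 45, 22, 22, 17, 17, 5
The 2 values of 22 occupy positions 2–3 → each gets rank 2.
The 2 values of 17 occupy positions 4–5 → each gets rank 4.
Sample 1 values → pooled ranks: 45→1, 17→4, 22→2, 22→2
Rank sum = 1 + 4 + 2 + 2 = 9

9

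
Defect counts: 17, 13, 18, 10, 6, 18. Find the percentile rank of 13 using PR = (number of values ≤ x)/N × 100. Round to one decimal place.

50.0

N = 6.
Strictly below 13: 2. Equal to 13: 1.
PR = 3/6 × 100 = 50.0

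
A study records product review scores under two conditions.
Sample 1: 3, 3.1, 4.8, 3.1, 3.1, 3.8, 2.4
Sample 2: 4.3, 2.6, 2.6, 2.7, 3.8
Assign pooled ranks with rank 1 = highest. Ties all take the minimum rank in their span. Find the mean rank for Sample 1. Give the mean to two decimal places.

Sorted (descending): 4.8, 4.3, 3.8, 3.8, 3.1, 3.1, 3.1, 3, 2.7, 2.6, 2.6, 2.4
The 2 values of 3.8 occupy positions 3–4 → each gets rank 3.
The 3 values of 3.1 occupy positions 5–7 → each gets rank 5.
The 2 values of 2.6 occupy positions 10–11 → each gets rank 10.
Sample 1 values → pooled ranks: 3→8, 3.1→5, 4.8→1, 3.1→5, 3.1→5, 3.8→3, 2.4→12
Mean rank = (8 + 5 + 1 + 5 + 5 + 3 + 12) / 7 = 5.57

5.57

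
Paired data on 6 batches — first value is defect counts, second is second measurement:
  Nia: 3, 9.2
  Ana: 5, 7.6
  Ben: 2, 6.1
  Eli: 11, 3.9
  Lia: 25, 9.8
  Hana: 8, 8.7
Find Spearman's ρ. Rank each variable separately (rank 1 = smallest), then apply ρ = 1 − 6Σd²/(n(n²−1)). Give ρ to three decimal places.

0.257

Ranks of variable 1: 2, 3, 1, 5, 6, 4
Ranks of variable 2: 5, 3, 2, 1, 6, 4
d = r₁ − r₂: -3, 0, -1, 4, 0, 0
d²: 9, 0, 1, 16, 0, 0; Σd² = 26
ρ = 1 − 6·26/(6·35) = 1 − 156/210 = 0.257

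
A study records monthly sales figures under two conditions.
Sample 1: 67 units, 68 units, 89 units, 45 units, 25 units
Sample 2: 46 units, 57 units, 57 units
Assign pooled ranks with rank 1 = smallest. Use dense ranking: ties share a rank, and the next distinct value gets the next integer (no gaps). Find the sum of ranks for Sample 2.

11

Sorted (ascending): 25, 45, 46, 57, 57, 67, 68, 89
The 2 values of 57 share dense rank 4.
Remaining distinct values take the next consecutive integers.
Sample 2 values → pooled ranks: 46→3, 57→4, 57→4
Rank sum = 3 + 4 + 4 = 11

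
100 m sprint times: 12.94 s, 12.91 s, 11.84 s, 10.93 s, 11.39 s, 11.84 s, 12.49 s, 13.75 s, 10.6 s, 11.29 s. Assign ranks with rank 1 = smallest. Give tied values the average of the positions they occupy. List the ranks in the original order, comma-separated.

9, 8, 5.5, 2, 4, 5.5, 7, 10, 1, 3

Sorted (ascending): 10.6, 10.93, 11.29, 11.39, 11.84, 11.84, 12.49, 12.91, 12.94, 13.75
The 2 values of 11.84 occupy positions 5–6 → average rank (5+6)/2 = 5.5.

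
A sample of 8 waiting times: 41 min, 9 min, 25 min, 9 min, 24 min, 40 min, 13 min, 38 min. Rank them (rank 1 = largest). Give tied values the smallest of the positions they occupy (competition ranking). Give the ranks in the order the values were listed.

1, 7, 4, 7, 5, 2, 6, 3

Sorted (descending): 41, 40, 38, 25, 24, 13, 9, 9
The 2 values of 9 occupy positions 7–8 → each gets rank 7.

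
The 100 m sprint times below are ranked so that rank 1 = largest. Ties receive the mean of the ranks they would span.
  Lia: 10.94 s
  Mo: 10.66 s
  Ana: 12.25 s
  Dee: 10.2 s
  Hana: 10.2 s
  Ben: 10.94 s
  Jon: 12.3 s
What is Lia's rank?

Sorted (descending): 12.3, 12.25, 10.94, 10.94, 10.66, 10.2, 10.2
The 2 values of 10.94 occupy positions 3–4 → average rank (3+4)/2 = 3.5.
The 2 values of 10.2 occupy positions 6–7 → average rank (6+7)/2 = 6.5.
Lia has value 10.94 s → rank 3.5.

3.5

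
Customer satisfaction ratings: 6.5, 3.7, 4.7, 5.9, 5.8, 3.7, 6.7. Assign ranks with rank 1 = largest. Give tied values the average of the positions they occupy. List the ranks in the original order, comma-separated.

Sorted (descending): 6.7, 6.5, 5.9, 5.8, 4.7, 3.7, 3.7
The 2 values of 3.7 occupy positions 6–7 → average rank (6+7)/2 = 6.5.

2, 6.5, 5, 3, 4, 6.5, 1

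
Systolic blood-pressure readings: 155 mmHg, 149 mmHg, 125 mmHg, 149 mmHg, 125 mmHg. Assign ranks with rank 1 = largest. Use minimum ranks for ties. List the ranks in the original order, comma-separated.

1, 2, 4, 2, 4

Sorted (descending): 155, 149, 149, 125, 125
The 2 values of 149 occupy positions 2–3 → each gets rank 2.
The 2 values of 125 occupy positions 4–5 → each gets rank 4.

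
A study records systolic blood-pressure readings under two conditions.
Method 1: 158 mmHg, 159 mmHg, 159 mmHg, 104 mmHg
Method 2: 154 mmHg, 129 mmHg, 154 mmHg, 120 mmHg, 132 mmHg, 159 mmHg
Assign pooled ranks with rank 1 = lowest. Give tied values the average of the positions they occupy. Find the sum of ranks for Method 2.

Sorted (ascending): 104, 120, 129, 132, 154, 154, 158, 159, 159, 159
The 2 values of 154 occupy positions 5–6 → average rank (5+6)/2 = 5.5.
The 3 values of 159 occupy positions 8–10 → average rank 9.
Method 2 values → pooled ranks: 154→5.5, 129→3, 154→5.5, 120→2, 132→4, 159→9
Rank sum = 5.5 + 3 + 5.5 + 2 + 4 + 9 = 29

29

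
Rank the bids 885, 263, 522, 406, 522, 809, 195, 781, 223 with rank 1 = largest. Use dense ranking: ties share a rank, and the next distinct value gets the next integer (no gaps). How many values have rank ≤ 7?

Sorted (descending): 885, 809, 781, 522, 522, 406, 263, 223, 195
The 2 values of 522 share dense rank 4.
Remaining distinct values take the next consecutive integers.
Ranks ≤ 7: {1, 2, 3, 4, 4, 5, 6, 7} → 8 values.

8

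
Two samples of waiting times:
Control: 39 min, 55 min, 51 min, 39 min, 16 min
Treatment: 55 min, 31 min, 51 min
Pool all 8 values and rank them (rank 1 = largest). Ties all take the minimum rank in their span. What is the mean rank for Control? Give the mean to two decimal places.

4.40

Sorted (descending): 55, 55, 51, 51, 39, 39, 31, 16
The 2 values of 55 occupy positions 1–2 → each gets rank 1.
The 2 values of 51 occupy positions 3–4 → each gets rank 3.
The 2 values of 39 occupy positions 5–6 → each gets rank 5.
Control values → pooled ranks: 39→5, 55→1, 51→3, 39→5, 16→8
Mean rank = (5 + 1 + 3 + 5 + 8) / 5 = 4.40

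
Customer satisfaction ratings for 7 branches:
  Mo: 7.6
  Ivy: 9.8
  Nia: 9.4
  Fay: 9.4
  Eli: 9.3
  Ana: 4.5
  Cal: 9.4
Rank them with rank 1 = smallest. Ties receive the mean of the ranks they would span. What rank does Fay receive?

Sorted (ascending): 4.5, 7.6, 9.3, 9.4, 9.4, 9.4, 9.8
The 3 values of 9.4 occupy positions 4–6 → average rank 5.
Fay has value 9.4 → rank 5.

5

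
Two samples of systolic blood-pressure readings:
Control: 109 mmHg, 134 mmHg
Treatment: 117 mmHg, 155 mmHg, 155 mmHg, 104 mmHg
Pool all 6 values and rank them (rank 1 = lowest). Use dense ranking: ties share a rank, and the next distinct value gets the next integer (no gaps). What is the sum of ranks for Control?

6

Sorted (ascending): 104, 109, 117, 134, 155, 155
The 2 values of 155 share dense rank 5.
Remaining distinct values take the next consecutive integers.
Control values → pooled ranks: 109→2, 134→4
Rank sum = 2 + 4 = 6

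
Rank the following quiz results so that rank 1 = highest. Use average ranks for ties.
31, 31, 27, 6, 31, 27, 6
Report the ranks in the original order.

Sorted (descending): 31, 31, 31, 27, 27, 6, 6
The 3 values of 31 occupy positions 1–3 → average rank 2.
The 2 values of 27 occupy positions 4–5 → average rank (4+5)/2 = 4.5.
The 2 values of 6 occupy positions 6–7 → average rank (6+7)/2 = 6.5.

2, 2, 4.5, 6.5, 2, 4.5, 6.5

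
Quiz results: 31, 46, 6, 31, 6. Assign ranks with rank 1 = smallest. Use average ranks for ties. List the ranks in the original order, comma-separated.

Sorted (ascending): 6, 6, 31, 31, 46
The 2 values of 6 occupy positions 1–2 → average rank (1+2)/2 = 1.5.
The 2 values of 31 occupy positions 3–4 → average rank (3+4)/2 = 3.5.

3.5, 5, 1.5, 3.5, 1.5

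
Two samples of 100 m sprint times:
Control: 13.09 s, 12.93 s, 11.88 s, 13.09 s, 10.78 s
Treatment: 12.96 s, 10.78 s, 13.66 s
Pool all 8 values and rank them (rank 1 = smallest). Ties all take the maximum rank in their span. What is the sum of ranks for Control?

23

Sorted (ascending): 10.78, 10.78, 11.88, 12.93, 12.96, 13.09, 13.09, 13.66
The 2 values of 10.78 occupy positions 1–2 → each gets rank 2.
The 2 values of 13.09 occupy positions 6–7 → each gets rank 7.
Control values → pooled ranks: 13.09→7, 12.93→4, 11.88→3, 13.09→7, 10.78→2
Rank sum = 7 + 4 + 3 + 7 + 2 = 23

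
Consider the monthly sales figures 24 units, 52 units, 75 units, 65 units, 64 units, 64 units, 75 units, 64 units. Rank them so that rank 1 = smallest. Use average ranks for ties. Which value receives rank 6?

Sorted (ascending): 24, 52, 64, 64, 64, 65, 75, 75
The 3 values of 64 occupy positions 3–5 → average rank 4.
The 2 values of 75 occupy positions 7–8 → average rank (7+8)/2 = 7.5.
Rank 6 → value 65.

65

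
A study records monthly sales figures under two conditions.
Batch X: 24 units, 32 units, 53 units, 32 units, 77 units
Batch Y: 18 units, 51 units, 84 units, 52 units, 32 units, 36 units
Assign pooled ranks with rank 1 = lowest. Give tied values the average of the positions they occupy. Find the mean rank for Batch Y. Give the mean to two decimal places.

Sorted (ascending): 18, 24, 32, 32, 32, 36, 51, 52, 53, 77, 84
The 3 values of 32 occupy positions 3–5 → average rank 4.
Batch Y values → pooled ranks: 18→1, 51→7, 84→11, 52→8, 32→4, 36→6
Mean rank = (1 + 7 + 11 + 8 + 4 + 6) / 6 = 6.17

6.17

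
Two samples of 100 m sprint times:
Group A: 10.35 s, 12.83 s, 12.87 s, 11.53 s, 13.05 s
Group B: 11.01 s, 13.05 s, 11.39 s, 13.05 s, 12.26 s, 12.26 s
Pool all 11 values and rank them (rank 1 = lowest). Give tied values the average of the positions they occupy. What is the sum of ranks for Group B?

Sorted (ascending): 10.35, 11.01, 11.39, 11.53, 12.26, 12.26, 12.83, 12.87, 13.05, 13.05, 13.05
The 2 values of 12.26 occupy positions 5–6 → average rank (5+6)/2 = 5.5.
The 3 values of 13.05 occupy positions 9–11 → average rank 10.
Group B values → pooled ranks: 11.01→2, 13.05→10, 11.39→3, 13.05→10, 12.26→5.5, 12.26→5.5
Rank sum = 2 + 10 + 3 + 10 + 5.5 + 5.5 = 36

36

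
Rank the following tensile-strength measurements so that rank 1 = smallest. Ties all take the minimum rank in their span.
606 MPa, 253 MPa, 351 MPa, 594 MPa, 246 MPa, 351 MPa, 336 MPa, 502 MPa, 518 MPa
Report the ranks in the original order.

Sorted (ascending): 246, 253, 336, 351, 351, 502, 518, 594, 606
The 2 values of 351 occupy positions 4–5 → each gets rank 4.

9, 2, 4, 8, 1, 4, 3, 6, 7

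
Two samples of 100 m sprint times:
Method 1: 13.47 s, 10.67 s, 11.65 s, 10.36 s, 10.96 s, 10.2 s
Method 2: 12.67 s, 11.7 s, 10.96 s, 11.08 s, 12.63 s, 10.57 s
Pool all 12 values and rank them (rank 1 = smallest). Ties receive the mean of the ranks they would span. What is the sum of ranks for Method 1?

32.5

Sorted (ascending): 10.2, 10.36, 10.57, 10.67, 10.96, 10.96, 11.08, 11.65, 11.7, 12.63, 12.67, 13.47
The 2 values of 10.96 occupy positions 5–6 → average rank (5+6)/2 = 5.5.
Method 1 values → pooled ranks: 13.47→12, 10.67→4, 11.65→8, 10.36→2, 10.96→5.5, 10.2→1
Rank sum = 12 + 4 + 8 + 2 + 5.5 + 1 = 32.5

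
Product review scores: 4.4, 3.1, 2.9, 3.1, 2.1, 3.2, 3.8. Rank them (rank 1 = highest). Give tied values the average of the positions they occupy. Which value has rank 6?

2.9

Sorted (descending): 4.4, 3.8, 3.2, 3.1, 3.1, 2.9, 2.1
The 2 values of 3.1 occupy positions 4–5 → average rank (4+5)/2 = 4.5.
Rank 6 → value 2.9.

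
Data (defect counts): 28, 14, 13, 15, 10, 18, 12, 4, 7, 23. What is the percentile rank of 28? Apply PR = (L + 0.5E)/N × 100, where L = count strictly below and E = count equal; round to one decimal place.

N = 10.
Strictly below 28: 9. Equal to 28: 1.
PR = (9 + 0.5·1)/10 × 100 = 95.0

95.0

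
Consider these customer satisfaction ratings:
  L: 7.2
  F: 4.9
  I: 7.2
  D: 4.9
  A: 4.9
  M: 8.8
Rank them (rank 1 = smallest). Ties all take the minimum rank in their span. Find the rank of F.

1

Sorted (ascending): 4.9, 4.9, 4.9, 7.2, 7.2, 8.8
The 3 values of 4.9 occupy positions 1–3 → each gets rank 1.
The 2 values of 7.2 occupy positions 4–5 → each gets rank 4.
F has value 4.9 → rank 1.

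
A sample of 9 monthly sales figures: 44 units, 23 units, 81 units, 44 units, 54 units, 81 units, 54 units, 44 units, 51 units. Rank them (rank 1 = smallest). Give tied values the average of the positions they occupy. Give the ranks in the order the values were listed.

3, 1, 8.5, 3, 6.5, 8.5, 6.5, 3, 5

Sorted (ascending): 23, 44, 44, 44, 51, 54, 54, 81, 81
The 3 values of 44 occupy positions 2–4 → average rank 3.
The 2 values of 54 occupy positions 6–7 → average rank (6+7)/2 = 6.5.
The 2 values of 81 occupy positions 8–9 → average rank (8+9)/2 = 8.5.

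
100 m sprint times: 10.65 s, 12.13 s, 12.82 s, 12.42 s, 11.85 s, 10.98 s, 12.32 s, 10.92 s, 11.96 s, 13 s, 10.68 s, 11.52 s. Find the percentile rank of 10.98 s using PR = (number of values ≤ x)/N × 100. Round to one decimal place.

N = 12.
Strictly below 10.98: 3. Equal to 10.98: 1.
PR = 4/12 × 100 = 33.3

33.3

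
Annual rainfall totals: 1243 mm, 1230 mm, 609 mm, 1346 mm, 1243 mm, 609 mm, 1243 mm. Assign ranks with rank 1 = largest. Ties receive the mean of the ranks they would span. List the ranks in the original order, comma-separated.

Sorted (descending): 1346, 1243, 1243, 1243, 1230, 609, 609
The 3 values of 1243 occupy positions 2–4 → average rank 3.
The 2 values of 609 occupy positions 6–7 → average rank (6+7)/2 = 6.5.

3, 5, 6.5, 1, 3, 6.5, 3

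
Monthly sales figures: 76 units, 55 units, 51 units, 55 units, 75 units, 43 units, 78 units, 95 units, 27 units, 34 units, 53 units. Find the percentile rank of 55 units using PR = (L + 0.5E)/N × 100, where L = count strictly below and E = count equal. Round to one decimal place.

54.5

N = 11.
Strictly below 55: 5. Equal to 55: 2.
PR = (5 + 0.5·2)/11 × 100 = 54.5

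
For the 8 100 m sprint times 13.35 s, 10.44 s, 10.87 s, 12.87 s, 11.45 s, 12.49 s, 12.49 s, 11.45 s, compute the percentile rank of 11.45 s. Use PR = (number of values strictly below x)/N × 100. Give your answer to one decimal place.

N = 8.
Strictly below 11.45: 2. Equal to 11.45: 2.
PR = 2/8 × 100 = 25.0

25.0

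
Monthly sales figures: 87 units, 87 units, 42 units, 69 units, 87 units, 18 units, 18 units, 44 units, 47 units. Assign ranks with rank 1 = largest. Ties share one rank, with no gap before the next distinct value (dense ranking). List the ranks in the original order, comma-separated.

Sorted (descending): 87, 87, 87, 69, 47, 44, 42, 18, 18
The 3 values of 87 share dense rank 1.
The 2 values of 18 share dense rank 6.
Remaining distinct values take the next consecutive integers.

1, 1, 5, 2, 1, 6, 6, 4, 3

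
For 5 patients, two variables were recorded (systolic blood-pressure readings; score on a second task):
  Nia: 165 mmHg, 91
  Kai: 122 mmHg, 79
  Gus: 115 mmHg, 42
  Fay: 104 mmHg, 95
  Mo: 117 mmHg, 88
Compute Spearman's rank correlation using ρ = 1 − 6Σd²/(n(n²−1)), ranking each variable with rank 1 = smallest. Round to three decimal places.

-0.100

Ranks of variable 1: 5, 4, 2, 1, 3
Ranks of variable 2: 4, 2, 1, 5, 3
d = r₁ − r₂: 1, 2, 1, -4, 0
d²: 1, 4, 1, 16, 0; Σd² = 22
ρ = 1 − 6·22/(5·24) = 1 − 132/120 = -0.100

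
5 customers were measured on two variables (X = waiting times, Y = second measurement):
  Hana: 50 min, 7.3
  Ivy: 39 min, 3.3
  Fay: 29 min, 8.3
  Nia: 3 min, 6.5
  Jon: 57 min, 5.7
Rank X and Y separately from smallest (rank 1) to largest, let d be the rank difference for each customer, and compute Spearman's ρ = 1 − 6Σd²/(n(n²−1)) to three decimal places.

Ranks of variable 1: 4, 3, 2, 1, 5
Ranks of variable 2: 4, 1, 5, 3, 2
d = r₁ − r₂: 0, 2, -3, -2, 3
d²: 0, 4, 9, 4, 9; Σd² = 26
ρ = 1 − 6·26/(5·24) = 1 − 156/120 = -0.300

-0.300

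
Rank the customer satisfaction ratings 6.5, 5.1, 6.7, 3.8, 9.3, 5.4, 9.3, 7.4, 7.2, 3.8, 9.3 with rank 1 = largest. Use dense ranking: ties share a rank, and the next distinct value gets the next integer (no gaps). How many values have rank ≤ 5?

Sorted (descending): 9.3, 9.3, 9.3, 7.4, 7.2, 6.7, 6.5, 5.4, 5.1, 3.8, 3.8
The 3 values of 9.3 share dense rank 1.
The 2 values of 3.8 share dense rank 8.
Remaining distinct values take the next consecutive integers.
Ranks ≤ 5: {1, 1, 1, 2, 3, 4, 5} → 7 values.

7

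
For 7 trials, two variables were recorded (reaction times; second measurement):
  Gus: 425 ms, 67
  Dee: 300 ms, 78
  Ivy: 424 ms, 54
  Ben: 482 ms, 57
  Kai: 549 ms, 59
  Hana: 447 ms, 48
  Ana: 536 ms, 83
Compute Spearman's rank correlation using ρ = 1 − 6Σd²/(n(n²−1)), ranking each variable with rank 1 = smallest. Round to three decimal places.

Ranks of variable 1: 3, 1, 2, 5, 7, 4, 6
Ranks of variable 2: 5, 6, 2, 3, 4, 1, 7
d = r₁ − r₂: -2, -5, 0, 2, 3, 3, -1
d²: 4, 25, 0, 4, 9, 9, 1; Σd² = 52
ρ = 1 − 6·52/(7·48) = 1 − 312/336 = 0.071

0.071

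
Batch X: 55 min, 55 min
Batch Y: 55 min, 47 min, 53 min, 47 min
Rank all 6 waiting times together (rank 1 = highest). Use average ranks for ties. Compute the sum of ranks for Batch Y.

Sorted (descending): 55, 55, 55, 53, 47, 47
The 3 values of 55 occupy positions 1–3 → average rank 2.
The 2 values of 47 occupy positions 5–6 → average rank (5+6)/2 = 5.5.
Batch Y values → pooled ranks: 55→2, 47→5.5, 53→4, 47→5.5
Rank sum = 2 + 5.5 + 4 + 5.5 = 17

17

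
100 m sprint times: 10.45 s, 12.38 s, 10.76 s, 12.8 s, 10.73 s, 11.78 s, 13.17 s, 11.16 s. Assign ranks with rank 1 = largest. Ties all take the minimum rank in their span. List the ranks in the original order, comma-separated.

8, 3, 6, 2, 7, 4, 1, 5

Sorted (descending): 13.17, 12.8, 12.38, 11.78, 11.16, 10.76, 10.73, 10.45
No ties — each value takes its position as its rank.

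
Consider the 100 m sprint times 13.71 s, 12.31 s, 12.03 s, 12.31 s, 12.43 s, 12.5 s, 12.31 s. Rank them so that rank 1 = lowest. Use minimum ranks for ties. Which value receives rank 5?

Sorted (ascending): 12.03, 12.31, 12.31, 12.31, 12.43, 12.5, 13.71
The 3 values of 12.31 occupy positions 2–4 → each gets rank 2.
Rank 5 → value 12.43.

12.43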